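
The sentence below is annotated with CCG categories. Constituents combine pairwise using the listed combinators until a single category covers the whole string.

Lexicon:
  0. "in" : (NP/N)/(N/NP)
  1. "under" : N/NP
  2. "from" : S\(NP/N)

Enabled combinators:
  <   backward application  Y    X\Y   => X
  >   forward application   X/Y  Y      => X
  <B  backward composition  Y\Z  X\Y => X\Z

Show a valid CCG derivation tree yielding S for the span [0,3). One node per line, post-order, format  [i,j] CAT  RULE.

[0,3] S   <
  [0,2] NP/N   >
    [0,1] "in" : (NP/N)/(N/NP)
    [1,2] "under" : N/NP
  [2,3] "from" : S\(NP/N)

[0,1] (NP/N)/(N/NP)  lex  "in"
[1,2] N/NP  lex  "under"
[0,2] NP/N  >  k=1
[2,3] S\(NP/N)  lex  "from"
[0,3] S  <  k=2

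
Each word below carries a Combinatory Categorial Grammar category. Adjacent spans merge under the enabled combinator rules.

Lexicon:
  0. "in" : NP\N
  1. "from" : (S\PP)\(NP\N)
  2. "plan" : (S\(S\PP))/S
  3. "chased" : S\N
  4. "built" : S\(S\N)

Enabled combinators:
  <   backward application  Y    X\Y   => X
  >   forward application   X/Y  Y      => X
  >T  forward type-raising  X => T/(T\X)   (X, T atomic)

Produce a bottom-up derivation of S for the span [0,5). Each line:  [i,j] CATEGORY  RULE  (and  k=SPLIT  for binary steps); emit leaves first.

[0,1] NP\N  lex  "in"
[1,2] (S\PP)\(NP\N)  lex  "from"
[0,2] S\PP  <  k=1
[2,3] (S\(S\PP))/S  lex  "plan"
[3,4] S\N  lex  "chased"
[4,5] S\(S\N)  lex  "built"
[3,5] S  <  k=4
[2,5] S\(S\PP)  >  k=3
[0,5] S  <  k=2

[0,5] S   <
  [0,2] S\PP   <
    [0,1] "in" : NP\N
    [1,2] "from" : (S\PP)\(NP\N)
  [2,5] S\(S\PP)   >
    [2,3] "plan" : (S\(S\PP))/S
    [3,5] S   <
      [3,4] "chased" : S\N
      [4,5] "built" : S\(S\N)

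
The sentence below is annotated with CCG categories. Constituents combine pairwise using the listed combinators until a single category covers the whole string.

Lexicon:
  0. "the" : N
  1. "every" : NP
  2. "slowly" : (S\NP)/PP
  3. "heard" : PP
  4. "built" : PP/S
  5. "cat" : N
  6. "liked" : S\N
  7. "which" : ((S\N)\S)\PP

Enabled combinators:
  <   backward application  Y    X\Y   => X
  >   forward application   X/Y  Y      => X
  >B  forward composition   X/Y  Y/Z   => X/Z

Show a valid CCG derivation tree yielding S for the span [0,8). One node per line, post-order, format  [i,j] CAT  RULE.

[0,8] S   <
  [0,1] "the" : N
  [1,8] S\N   <
    [1,4] S   <
      [1,2] "every" : NP
      [2,4] S\NP   >
        [2,3] "slowly" : (S\NP)/PP
        [3,4] "heard" : PP
    [4,8] (S\N)\S   <
      [4,7] PP   >
        [4,5] "built" : PP/S
        [5,7] S   <
          [5,6] "cat" : N
          [6,7] "liked" : S\N
      [7,8] "which" : ((S\N)\S)\PP

[0,1] N  lex  "the"
[1,2] NP  lex  "every"
[2,3] (S\NP)/PP  lex  "slowly"
[3,4] PP  lex  "heard"
[2,4] S\NP  >  k=3
[1,4] S  <  k=2
[4,5] PP/S  lex  "built"
[5,6] N  lex  "cat"
[6,7] S\N  lex  "liked"
[5,7] S  <  k=6
[4,7] PP  >  k=5
[7,8] ((S\N)\S)\PP  lex  "which"
[4,8] (S\N)\S  <  k=7
[1,8] S\N  <  k=4
[0,8] S  <  k=1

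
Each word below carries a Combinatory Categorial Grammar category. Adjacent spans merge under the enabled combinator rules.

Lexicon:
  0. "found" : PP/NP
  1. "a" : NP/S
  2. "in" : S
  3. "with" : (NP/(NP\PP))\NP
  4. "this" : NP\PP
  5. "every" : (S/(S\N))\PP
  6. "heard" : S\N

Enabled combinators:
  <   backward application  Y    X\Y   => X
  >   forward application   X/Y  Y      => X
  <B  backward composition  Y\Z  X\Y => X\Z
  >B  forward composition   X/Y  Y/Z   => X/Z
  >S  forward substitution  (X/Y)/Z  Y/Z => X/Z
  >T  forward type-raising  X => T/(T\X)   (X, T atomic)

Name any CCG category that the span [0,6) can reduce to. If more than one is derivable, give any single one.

S/(S\N)

[0,7] S   >
  [0,6] S/(S\N)   <
    [0,5] PP   >
      [0,1] "found" : PP/NP
      [1,5] NP   >
        [1,4] NP/(NP\PP)   <
          [1,3] NP   >
            [1,2] "a" : NP/S
            [2,3] "in" : S
          [3,4] "with" : (NP/(NP\PP))\NP
        [4,5] "this" : NP\PP
    [5,6] "every" : (S/(S\N))\PP
  [6,7] "heard" : S\N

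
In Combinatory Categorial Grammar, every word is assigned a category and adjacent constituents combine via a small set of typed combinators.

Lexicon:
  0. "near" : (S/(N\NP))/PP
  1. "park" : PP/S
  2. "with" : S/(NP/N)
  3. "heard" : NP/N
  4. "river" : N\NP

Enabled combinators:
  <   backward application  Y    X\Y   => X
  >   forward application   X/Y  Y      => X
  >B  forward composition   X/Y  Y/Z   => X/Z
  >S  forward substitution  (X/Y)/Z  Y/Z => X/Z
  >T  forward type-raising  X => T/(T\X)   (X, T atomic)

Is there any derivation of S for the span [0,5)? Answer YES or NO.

YES

[0,5] S   >
  [0,4] S/(N\NP)   >
    [0,1] "near" : (S/(N\NP))/PP
    [1,4] PP   >
      [1,2] "park" : PP/S
      [2,4] S   >
        [2,3] "with" : S/(NP/N)
        [3,4] "heard" : NP/N
  [4,5] "river" : N\NP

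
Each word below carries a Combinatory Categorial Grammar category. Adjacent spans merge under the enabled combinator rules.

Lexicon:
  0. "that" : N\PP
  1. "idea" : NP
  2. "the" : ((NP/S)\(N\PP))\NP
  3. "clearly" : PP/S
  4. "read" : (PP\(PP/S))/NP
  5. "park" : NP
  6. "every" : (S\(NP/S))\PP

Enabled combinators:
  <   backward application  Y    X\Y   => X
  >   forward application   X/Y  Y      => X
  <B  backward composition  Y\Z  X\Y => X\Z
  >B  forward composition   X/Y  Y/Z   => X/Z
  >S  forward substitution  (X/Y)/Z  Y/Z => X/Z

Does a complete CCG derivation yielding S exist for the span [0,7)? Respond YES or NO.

YES

[0,7] S   <
  [0,3] NP/S   <
    [0,1] "that" : N\PP
    [1,3] (NP/S)\(N\PP)   <
      [1,2] "idea" : NP
      [2,3] "the" : ((NP/S)\(N\PP))\NP
  [3,7] S\(NP/S)   <
    [3,6] PP   <
      [3,4] "clearly" : PP/S
      [4,6] PP\(PP/S)   >
        [4,5] "read" : (PP\(PP/S))/NP
        [5,6] "park" : NP
    [6,7] "every" : (S\(NP/S))\PP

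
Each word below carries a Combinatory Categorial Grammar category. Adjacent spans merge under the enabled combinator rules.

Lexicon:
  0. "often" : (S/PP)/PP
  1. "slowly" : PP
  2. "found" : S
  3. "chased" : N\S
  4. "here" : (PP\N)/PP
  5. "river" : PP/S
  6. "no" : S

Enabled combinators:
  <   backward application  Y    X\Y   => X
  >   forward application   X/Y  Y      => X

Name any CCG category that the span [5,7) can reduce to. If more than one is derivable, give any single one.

PP

[0,7] S   >
  [0,2] S/PP   >
    [0,1] "often" : (S/PP)/PP
    [1,2] "slowly" : PP
  [2,7] PP   <
    [2,4] N   <
      [2,3] "found" : S
      [3,4] "chased" : N\S
    [4,7] PP\N   >
      [4,5] "here" : (PP\N)/PP
      [5,7] PP   >
        [5,6] "river" : PP/S
        [6,7] "no" : S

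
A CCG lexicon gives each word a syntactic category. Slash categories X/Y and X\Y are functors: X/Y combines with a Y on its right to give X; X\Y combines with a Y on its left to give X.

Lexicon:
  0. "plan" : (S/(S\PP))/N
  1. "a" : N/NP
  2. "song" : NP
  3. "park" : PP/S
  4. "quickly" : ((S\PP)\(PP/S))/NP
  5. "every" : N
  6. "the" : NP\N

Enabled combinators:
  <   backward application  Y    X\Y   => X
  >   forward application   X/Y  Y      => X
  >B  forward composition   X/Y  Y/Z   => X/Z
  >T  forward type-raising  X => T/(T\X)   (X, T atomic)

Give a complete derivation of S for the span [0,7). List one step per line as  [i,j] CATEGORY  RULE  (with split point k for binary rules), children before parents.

[0,7] S   >
  [0,3] S/(S\PP)   >
    [0,1] "plan" : (S/(S\PP))/N
    [1,3] N   >
      [1,2] "a" : N/NP
      [2,3] "song" : NP
  [3,7] S\PP   <
    [3,4] "park" : PP/S
    [4,7] (S\PP)\(PP/S)   >
      [4,5] "quickly" : ((S\PP)\(PP/S))/NP
      [5,7] NP   <
        [5,6] "every" : N
        [6,7] "the" : NP\N

[0,1] (S/(S\PP))/N  lex  "plan"
[1,2] N/NP  lex  "a"
[2,3] NP  lex  "song"
[1,3] N  >  k=2
[0,3] S/(S\PP)  >  k=1
[3,4] PP/S  lex  "park"
[4,5] ((S\PP)\(PP/S))/NP  lex  "quickly"
[5,6] N  lex  "every"
[6,7] NP\N  lex  "the"
[5,7] NP  <  k=6
[4,7] (S\PP)\(PP/S)  >  k=5
[3,7] S\PP  <  k=4
[0,7] S  >  k=3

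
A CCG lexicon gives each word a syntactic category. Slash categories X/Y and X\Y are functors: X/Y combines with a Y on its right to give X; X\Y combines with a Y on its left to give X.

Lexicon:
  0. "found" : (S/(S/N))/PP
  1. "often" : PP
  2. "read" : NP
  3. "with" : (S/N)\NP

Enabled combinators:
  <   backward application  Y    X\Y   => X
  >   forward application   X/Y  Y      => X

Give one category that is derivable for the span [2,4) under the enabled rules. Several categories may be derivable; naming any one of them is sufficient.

[0,4] S   >
  [0,2] S/(S/N)   >
    [0,1] "found" : (S/(S/N))/PP
    [1,2] "often" : PP
  [2,4] S/N   <
    [2,3] "read" : NP
    [3,4] "with" : (S/N)\NP

S/N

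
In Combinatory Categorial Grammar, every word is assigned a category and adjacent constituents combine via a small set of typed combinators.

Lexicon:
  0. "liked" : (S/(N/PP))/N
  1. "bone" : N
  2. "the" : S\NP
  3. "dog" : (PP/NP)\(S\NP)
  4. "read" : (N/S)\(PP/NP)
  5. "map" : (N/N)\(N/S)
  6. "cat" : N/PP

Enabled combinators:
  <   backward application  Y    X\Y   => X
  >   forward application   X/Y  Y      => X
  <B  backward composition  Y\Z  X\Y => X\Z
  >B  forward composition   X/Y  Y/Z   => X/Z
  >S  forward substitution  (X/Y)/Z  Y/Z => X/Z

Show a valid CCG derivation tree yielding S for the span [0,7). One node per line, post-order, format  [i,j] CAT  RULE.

[0,7] S   >
  [0,2] S/(N/PP)   >
    [0,1] "liked" : (S/(N/PP))/N
    [1,2] "bone" : N
  [2,7] N/PP   >B
    [2,6] N/N   <
      [2,5] N/S   <
        [2,4] PP/NP   <
          [2,3] "the" : S\NP
          [3,4] "dog" : (PP/NP)\(S\NP)
        [4,5] "read" : (N/S)\(PP/NP)
      [5,6] "map" : (N/N)\(N/S)
    [6,7] "cat" : N/PP

[0,1] (S/(N/PP))/N  lex  "liked"
[1,2] N  lex  "bone"
[0,2] S/(N/PP)  >  k=1
[2,3] S\NP  lex  "the"
[3,4] (PP/NP)\(S\NP)  lex  "dog"
[2,4] PP/NP  <  k=3
[4,5] (N/S)\(PP/NP)  lex  "read"
[2,5] N/S  <  k=4
[5,6] (N/N)\(N/S)  lex  "map"
[2,6] N/N  <  k=5
[6,7] N/PP  lex  "cat"
[2,7] N/PP  >B  k=6
[0,7] S  >  k=2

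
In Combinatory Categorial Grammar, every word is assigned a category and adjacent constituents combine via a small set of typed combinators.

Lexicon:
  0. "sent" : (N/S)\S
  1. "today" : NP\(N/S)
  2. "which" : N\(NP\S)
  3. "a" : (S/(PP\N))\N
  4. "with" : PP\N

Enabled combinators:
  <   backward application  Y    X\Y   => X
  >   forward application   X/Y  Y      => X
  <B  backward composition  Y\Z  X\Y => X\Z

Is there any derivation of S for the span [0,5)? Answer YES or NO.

[0,5] S   >
  [0,4] S/(PP\N)   <
    [0,3] N   <
      [0,2] NP\S   <B
        [0,1] "sent" : (N/S)\S
        [1,2] "today" : NP\(N/S)
      [2,3] "which" : N\(NP\S)
    [3,4] "a" : (S/(PP\N))\N
  [4,5] "with" : PP\N

YES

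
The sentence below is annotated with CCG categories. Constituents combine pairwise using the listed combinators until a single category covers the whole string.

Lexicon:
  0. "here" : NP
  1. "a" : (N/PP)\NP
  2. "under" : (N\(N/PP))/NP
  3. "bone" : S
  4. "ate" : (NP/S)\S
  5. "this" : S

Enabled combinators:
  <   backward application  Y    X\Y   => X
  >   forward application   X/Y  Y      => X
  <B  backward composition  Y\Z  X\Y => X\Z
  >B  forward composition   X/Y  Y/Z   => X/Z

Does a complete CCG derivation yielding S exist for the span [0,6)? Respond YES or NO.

NP (N/PP)\NP (N\(N/PP))/NP S (NP/S)\S S
CKY chart[0,6] = {N}; S ∉ chart

NO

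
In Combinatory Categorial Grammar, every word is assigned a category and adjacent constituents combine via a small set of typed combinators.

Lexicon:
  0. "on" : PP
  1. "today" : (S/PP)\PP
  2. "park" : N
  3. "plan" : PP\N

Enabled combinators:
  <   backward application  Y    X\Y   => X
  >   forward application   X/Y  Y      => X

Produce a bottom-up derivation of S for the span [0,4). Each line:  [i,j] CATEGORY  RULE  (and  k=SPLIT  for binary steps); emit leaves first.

[0,1] PP  lex  "on"
[1,2] (S/PP)\PP  lex  "today"
[0,2] S/PP  <  k=1
[2,3] N  lex  "park"
[3,4] PP\N  lex  "plan"
[2,4] PP  <  k=3
[0,4] S  >  k=2

[0,4] S   >
  [0,2] S/PP   <
    [0,1] "on" : PP
    [1,2] "today" : (S/PP)\PP
  [2,4] PP   <
    [2,3] "park" : N
    [3,4] "plan" : PP\N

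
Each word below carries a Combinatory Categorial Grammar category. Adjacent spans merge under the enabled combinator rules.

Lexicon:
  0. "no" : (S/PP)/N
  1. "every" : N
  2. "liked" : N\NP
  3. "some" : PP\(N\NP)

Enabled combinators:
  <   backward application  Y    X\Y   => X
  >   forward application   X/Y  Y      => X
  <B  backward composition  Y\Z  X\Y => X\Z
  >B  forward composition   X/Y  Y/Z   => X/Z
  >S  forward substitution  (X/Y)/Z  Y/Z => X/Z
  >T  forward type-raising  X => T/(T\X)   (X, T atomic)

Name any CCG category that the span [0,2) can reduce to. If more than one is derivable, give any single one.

[0,4] S   >
  [0,2] S/PP   >
    [0,1] "no" : (S/PP)/N
    [1,2] "every" : N
  [2,4] PP   <
    [2,3] "liked" : N\NP
    [3,4] "some" : PP\(N\NP)

S/PP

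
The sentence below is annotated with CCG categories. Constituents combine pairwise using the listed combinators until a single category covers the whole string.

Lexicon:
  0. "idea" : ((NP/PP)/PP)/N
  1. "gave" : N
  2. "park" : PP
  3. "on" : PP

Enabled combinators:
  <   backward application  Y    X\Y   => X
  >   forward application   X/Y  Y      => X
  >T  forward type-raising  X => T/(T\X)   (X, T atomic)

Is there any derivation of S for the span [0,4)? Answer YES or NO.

((NP/PP)/PP)/N N PP PP
CKY chart[0,4] = {N/(N\NP), NP, NP/(NP\NP), PP/(PP\NP), S/(S\NP)}; S ∉ chart

NO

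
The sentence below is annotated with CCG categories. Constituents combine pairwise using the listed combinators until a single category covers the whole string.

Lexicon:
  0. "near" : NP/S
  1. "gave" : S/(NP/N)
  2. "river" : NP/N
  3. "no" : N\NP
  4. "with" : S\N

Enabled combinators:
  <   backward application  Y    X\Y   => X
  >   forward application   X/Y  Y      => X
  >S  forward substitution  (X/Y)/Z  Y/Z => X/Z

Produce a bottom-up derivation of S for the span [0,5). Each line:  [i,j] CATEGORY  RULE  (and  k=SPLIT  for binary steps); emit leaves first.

[0,1] NP/S  lex  "near"
[1,2] S/(NP/N)  lex  "gave"
[2,3] NP/N  lex  "river"
[1,3] S  >  k=2
[0,3] NP  >  k=1
[3,4] N\NP  lex  "no"
[0,4] N  <  k=3
[4,5] S\N  lex  "with"
[0,5] S  <  k=4

[0,5] S   <
  [0,4] N   <
    [0,3] NP   >
      [0,1] "near" : NP/S
      [1,3] S   >
        [1,2] "gave" : S/(NP/N)
        [2,3] "river" : NP/N
    [3,4] "no" : N\NP
  [4,5] "with" : S\N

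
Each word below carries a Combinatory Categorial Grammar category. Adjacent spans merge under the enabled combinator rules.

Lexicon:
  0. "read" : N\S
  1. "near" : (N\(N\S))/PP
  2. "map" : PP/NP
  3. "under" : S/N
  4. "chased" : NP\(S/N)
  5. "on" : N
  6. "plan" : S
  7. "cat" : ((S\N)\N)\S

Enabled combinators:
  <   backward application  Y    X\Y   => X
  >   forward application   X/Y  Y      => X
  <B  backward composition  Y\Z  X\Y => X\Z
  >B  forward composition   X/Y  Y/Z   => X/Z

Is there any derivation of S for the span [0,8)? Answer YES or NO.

YES

[0,8] S   <
  [0,5] N   <
    [0,1] "read" : N\S
    [1,5] N\(N\S)   >
      [1,2] "near" : (N\(N\S))/PP
      [2,5] PP   >
        [2,3] "map" : PP/NP
        [3,5] NP   <
          [3,4] "under" : S/N
          [4,5] "chased" : NP\(S/N)
  [5,8] S\N   <
    [5,6] "on" : N
    [6,8] (S\N)\N   <
      [6,7] "plan" : S
      [7,8] "cat" : ((S\N)\N)\S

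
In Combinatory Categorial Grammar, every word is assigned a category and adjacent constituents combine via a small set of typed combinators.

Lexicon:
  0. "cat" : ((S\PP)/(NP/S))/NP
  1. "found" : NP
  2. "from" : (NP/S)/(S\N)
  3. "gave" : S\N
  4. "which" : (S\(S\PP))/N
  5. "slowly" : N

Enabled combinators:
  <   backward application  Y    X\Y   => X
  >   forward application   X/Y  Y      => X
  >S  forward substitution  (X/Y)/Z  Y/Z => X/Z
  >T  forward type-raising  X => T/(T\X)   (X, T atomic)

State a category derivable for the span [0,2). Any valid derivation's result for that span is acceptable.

[0,6] S   <
  [0,4] S\PP   >
    [0,2] (S\PP)/(NP/S)   >
      [0,1] "cat" : ((S\PP)/(NP/S))/NP
      [1,2] "found" : NP
    [2,4] NP/S   >
      [2,3] "from" : (NP/S)/(S\N)
      [3,4] "gave" : S\N
  [4,6] S\(S\PP)   >
    [4,5] "which" : (S\(S\PP))/N
    [5,6] "slowly" : N

(S\PP)/(NP/S)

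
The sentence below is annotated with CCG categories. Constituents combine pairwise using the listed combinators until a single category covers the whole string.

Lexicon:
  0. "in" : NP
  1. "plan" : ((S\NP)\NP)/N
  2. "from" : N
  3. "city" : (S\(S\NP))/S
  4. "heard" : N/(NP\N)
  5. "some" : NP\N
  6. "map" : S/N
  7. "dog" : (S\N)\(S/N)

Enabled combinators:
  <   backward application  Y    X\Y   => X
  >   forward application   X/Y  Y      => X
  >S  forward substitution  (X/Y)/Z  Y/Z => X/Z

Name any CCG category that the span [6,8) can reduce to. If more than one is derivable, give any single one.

S\N

[0,8] S   <
  [0,3] S\NP   <
    [0,1] "in" : NP
    [1,3] (S\NP)\NP   >
      [1,2] "plan" : ((S\NP)\NP)/N
      [2,3] "from" : N
  [3,8] S\(S\NP)   >
    [3,4] "city" : (S\(S\NP))/S
    [4,8] S   <
      [4,6] N   >
        [4,5] "heard" : N/(NP\N)
        [5,6] "some" : NP\N
      [6,8] S\N   <
        [6,7] "map" : S/N
        [7,8] "dog" : (S\N)\(S/N)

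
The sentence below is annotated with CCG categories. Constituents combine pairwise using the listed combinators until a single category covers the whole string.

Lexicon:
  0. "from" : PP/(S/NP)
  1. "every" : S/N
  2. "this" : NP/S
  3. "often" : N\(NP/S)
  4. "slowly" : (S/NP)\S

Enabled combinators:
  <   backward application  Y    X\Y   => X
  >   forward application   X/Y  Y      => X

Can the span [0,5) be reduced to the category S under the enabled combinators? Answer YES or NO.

PP/(S/NP) S/N NP/S N\(NP/S) (S/NP)\S
CKY chart[0,5] = {PP}; S ∉ chart

NO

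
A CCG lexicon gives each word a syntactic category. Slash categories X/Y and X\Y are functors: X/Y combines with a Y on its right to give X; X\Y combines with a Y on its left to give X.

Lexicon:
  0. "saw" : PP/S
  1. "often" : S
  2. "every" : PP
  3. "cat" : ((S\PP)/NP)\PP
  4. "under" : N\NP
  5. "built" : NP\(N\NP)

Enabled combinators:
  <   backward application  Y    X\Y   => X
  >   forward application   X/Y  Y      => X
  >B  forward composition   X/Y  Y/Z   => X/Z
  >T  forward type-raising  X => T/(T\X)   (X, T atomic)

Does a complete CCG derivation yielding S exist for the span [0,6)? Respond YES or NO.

YES

[0,6] S   <
  [0,2] PP   >
    [0,1] "saw" : PP/S
    [1,2] "often" : S
  [2,6] S\PP   >
    [2,4] (S\PP)/NP   <
      [2,3] "every" : PP
      [3,4] "cat" : ((S\PP)/NP)\PP
    [4,6] NP   <
      [4,5] "under" : N\NP
      [5,6] "built" : NP\(N\NP)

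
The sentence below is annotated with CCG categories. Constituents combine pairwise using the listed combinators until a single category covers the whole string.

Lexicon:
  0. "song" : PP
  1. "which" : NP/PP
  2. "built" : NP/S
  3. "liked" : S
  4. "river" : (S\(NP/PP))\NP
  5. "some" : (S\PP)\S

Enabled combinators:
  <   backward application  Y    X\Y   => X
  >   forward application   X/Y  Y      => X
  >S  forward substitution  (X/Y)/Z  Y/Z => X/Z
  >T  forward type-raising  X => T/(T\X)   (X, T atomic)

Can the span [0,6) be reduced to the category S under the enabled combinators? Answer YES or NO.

YES

[0,6] S   <
  [0,1] "song" : PP
  [1,6] S\PP   <
    [1,5] S   <
      [1,2] "which" : NP/PP
      [2,5] S\(NP/PP)   <
        [2,4] NP   >
          [2,3] "built" : NP/S
          [3,4] "liked" : S
        [4,5] "river" : (S\(NP/PP))\NP
    [5,6] "some" : (S\PP)\S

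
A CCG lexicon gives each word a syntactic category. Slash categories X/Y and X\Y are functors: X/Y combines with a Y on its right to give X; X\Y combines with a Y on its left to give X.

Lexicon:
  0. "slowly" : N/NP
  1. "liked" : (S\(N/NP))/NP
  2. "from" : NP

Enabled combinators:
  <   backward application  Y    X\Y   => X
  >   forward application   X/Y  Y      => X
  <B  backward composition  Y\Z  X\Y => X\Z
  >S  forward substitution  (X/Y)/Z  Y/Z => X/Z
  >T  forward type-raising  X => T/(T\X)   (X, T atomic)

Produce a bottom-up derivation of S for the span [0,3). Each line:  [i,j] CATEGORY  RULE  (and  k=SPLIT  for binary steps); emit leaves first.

[0,1] N/NP  lex  "slowly"
[1,2] (S\(N/NP))/NP  lex  "liked"
[2,3] NP  lex  "from"
[1,3] S\(N/NP)  >  k=2
[0,3] S  <  k=1

[0,3] S   <
  [0,1] "slowly" : N/NP
  [1,3] S\(N/NP)   >
    [1,2] "liked" : (S\(N/NP))/NP
    [2,3] "from" : NP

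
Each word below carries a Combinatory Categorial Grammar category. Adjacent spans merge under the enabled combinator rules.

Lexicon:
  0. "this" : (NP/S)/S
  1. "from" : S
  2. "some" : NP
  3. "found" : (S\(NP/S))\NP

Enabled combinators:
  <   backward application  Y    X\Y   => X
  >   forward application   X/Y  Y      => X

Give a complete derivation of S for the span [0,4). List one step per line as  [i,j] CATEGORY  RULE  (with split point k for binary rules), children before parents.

[0,1] (NP/S)/S  lex  "this"
[1,2] S  lex  "from"
[0,2] NP/S  >  k=1
[2,3] NP  lex  "some"
[3,4] (S\(NP/S))\NP  lex  "found"
[2,4] S\(NP/S)  <  k=3
[0,4] S  <  k=2

[0,4] S   <
  [0,2] NP/S   >
    [0,1] "this" : (NP/S)/S
    [1,2] "from" : S
  [2,4] S\(NP/S)   <
    [2,3] "some" : NP
    [3,4] "found" : (S\(NP/S))\NP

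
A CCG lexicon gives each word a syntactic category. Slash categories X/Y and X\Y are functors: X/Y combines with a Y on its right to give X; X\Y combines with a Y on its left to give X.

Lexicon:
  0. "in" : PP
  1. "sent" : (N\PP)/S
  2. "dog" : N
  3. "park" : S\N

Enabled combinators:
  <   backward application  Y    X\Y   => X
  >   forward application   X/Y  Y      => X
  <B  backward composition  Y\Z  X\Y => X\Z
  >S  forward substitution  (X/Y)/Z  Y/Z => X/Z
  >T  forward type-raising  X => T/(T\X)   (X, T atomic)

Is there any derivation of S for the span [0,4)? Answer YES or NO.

PP (N\PP)/S N S\N
CKY chart[0,4] = {N, N/(N\N), NP/(NP\N), PP/(PP\N), S/(S\N)}; S ∉ chart

NO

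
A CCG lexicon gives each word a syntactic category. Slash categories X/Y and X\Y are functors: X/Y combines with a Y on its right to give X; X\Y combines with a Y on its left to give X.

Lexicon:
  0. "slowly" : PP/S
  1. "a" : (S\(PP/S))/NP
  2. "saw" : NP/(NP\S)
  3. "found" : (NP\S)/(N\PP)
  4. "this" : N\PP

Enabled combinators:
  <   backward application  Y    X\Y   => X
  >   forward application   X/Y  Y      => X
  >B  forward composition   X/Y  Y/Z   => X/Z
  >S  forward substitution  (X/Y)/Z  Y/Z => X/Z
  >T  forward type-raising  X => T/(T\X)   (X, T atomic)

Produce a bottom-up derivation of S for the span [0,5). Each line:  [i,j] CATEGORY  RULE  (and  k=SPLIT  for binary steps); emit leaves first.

[0,5] S   <
  [0,1] "slowly" : PP/S
  [1,5] S\(PP/S)   >
    [1,2] "a" : (S\(PP/S))/NP
    [2,5] NP   >
      [2,3] "saw" : NP/(NP\S)
      [3,5] NP\S   >
        [3,4] "found" : (NP\S)/(N\PP)
        [4,5] "this" : N\PP

[0,1] PP/S  lex  "slowly"
[1,2] (S\(PP/S))/NP  lex  "a"
[2,3] NP/(NP\S)  lex  "saw"
[3,4] (NP\S)/(N\PP)  lex  "found"
[4,5] N\PP  lex  "this"
[3,5] NP\S  >  k=4
[2,5] NP  >  k=3
[1,5] S\(PP/S)  >  k=2
[0,5] S  <  k=1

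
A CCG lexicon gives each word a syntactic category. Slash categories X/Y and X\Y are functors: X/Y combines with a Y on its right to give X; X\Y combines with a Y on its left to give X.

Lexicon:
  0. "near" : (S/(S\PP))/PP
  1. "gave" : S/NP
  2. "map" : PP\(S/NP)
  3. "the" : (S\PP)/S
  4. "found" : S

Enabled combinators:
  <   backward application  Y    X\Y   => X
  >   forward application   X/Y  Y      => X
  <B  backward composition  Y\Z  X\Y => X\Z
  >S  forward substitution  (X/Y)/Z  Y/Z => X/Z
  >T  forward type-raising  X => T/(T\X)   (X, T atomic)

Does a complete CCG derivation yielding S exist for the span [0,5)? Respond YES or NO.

[0,5] S   >
  [0,3] S/(S\PP)   >
    [0,1] "near" : (S/(S\PP))/PP
    [1,3] PP   <
      [1,2] "gave" : S/NP
      [2,3] "map" : PP\(S/NP)
  [3,5] S\PP   >
    [3,4] "the" : (S\PP)/S
    [4,5] "found" : S

YES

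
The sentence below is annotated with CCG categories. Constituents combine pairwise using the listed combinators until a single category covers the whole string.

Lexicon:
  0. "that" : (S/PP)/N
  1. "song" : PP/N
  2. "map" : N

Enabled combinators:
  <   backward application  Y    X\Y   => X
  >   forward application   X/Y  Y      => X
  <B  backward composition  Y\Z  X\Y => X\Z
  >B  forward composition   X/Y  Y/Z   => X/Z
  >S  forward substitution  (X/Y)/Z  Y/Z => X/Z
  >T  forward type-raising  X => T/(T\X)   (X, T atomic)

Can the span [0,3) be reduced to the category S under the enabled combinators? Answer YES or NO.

[0,3] S   >
  [0,2] S/N   >S
    [0,1] "that" : (S/PP)/N
    [1,2] "song" : PP/N
  [2,3] "map" : N

YES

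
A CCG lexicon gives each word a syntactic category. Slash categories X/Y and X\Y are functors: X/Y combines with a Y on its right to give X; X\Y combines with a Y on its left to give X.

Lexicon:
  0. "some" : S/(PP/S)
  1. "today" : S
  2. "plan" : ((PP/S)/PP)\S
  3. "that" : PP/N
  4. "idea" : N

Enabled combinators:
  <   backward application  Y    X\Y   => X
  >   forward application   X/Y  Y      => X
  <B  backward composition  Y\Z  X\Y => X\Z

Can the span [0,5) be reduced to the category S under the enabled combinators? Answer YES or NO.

YES

[0,5] S   >
  [0,1] "some" : S/(PP/S)
  [1,5] PP/S   >
    [1,3] (PP/S)/PP   <
      [1,2] "today" : S
      [2,3] "plan" : ((PP/S)/PP)\S
    [3,5] PP   >
      [3,4] "that" : PP/N
      [4,5] "idea" : N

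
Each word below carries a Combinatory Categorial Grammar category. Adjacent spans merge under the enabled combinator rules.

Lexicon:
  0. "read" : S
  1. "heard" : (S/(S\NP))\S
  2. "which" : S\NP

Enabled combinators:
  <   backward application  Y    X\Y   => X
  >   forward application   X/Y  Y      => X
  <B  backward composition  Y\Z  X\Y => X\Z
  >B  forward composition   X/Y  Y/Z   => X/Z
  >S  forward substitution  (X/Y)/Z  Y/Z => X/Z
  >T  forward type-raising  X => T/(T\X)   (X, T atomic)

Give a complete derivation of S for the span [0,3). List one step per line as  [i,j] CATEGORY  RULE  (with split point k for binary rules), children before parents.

[0,1] S  lex  "read"
[1,2] (S/(S\NP))\S  lex  "heard"
[0,2] S/(S\NP)  <  k=1
[2,3] S\NP  lex  "which"
[0,3] S  >  k=2

[0,3] S   >
  [0,2] S/(S\NP)   <
    [0,1] "read" : S
    [1,2] "heard" : (S/(S\NP))\S
  [2,3] "which" : S\NP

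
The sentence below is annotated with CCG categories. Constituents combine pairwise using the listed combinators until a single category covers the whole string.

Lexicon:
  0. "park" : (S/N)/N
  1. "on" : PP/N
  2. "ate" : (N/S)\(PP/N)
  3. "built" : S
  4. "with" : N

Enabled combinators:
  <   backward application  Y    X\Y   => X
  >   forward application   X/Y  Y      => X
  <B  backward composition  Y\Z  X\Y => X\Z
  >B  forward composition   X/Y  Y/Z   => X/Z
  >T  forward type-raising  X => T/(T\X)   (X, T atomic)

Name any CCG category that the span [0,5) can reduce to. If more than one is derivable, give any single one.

[0,5] S   >
  [0,4] S/N   >
    [0,1] "park" : (S/N)/N
    [1,4] N   >
      [1,3] N/S   <
        [1,2] "on" : PP/N
        [2,3] "ate" : (N/S)\(PP/N)
      [3,4] "built" : S
  [4,5] "with" : N

S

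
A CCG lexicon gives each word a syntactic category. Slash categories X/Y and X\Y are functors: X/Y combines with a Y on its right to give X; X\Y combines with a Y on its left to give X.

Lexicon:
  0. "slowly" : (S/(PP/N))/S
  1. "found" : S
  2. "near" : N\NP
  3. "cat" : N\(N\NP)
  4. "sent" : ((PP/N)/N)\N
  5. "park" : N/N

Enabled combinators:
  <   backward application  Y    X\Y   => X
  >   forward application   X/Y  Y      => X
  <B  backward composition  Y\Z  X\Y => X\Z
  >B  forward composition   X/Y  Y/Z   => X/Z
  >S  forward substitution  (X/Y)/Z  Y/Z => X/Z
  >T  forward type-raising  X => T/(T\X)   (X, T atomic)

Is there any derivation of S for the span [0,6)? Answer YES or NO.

[0,6] S   >
  [0,2] S/(PP/N)   >
    [0,1] "slowly" : (S/(PP/N))/S
    [1,2] "found" : S
  [2,6] PP/N   >S
    [2,5] (PP/N)/N   <
      [2,4] N   <
        [2,3] "near" : N\NP
        [3,4] "cat" : N\(N\NP)
      [4,5] "sent" : ((PP/N)/N)\N
    [5,6] "park" : N/N

YES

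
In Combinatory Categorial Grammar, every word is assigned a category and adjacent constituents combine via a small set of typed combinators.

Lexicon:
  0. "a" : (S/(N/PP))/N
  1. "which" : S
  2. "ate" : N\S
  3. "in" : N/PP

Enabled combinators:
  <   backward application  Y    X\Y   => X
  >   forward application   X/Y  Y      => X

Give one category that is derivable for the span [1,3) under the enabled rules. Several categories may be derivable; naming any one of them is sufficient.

N

[0,4] S   >
  [0,3] S/(N/PP)   >
    [0,1] "a" : (S/(N/PP))/N
    [1,3] N   <
      [1,2] "which" : S
      [2,3] "ate" : N\S
  [3,4] "in" : N/PP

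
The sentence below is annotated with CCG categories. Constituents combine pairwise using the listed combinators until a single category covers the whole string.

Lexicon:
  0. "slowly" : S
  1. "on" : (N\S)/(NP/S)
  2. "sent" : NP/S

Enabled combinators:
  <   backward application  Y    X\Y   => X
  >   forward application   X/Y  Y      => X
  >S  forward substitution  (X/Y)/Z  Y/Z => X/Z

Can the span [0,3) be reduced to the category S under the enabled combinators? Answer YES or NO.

S (N\S)/(NP/S) NP/S
CKY chart[0,3] = {N}; S ∉ chart

NO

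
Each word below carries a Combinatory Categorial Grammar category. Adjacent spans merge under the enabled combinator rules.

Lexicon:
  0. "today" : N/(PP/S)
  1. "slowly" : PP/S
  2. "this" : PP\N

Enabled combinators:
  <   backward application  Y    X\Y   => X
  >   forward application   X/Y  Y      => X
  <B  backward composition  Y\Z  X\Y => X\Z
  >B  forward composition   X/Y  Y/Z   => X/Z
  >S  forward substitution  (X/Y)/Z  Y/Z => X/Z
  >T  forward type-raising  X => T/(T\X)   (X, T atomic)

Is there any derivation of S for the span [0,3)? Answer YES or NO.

N/(PP/S) PP/S PP\N
CKY chart[0,3] = {N/(N\PP), NP/(NP\PP), PP, PP/(PP\PP), S/(S\PP)}; S ∉ chart

NO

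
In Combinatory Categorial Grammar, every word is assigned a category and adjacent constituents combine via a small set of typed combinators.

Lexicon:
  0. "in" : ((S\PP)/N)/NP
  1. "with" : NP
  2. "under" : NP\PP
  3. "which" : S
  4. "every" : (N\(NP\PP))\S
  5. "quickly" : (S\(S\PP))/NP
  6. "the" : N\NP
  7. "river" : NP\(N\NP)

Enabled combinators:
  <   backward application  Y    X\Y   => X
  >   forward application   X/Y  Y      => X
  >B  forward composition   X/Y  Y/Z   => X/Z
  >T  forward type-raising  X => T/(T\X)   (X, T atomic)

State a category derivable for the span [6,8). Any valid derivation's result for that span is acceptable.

[0,8] S   <
  [0,5] S\PP   >
    [0,2] (S\PP)/N   >
      [0,1] "in" : ((S\PP)/N)/NP
      [1,2] "with" : NP
    [2,5] N   <
      [2,3] "under" : NP\PP
      [3,5] N\(NP\PP)   <
        [3,4] "which" : S
        [4,5] "every" : (N\(NP\PP))\S
  [5,8] S\(S\PP)   >
    [5,6] "quickly" : (S\(S\PP))/NP
    [6,8] NP   <
      [6,7] "the" : N\NP
      [7,8] "river" : NP\(N\NP)

NP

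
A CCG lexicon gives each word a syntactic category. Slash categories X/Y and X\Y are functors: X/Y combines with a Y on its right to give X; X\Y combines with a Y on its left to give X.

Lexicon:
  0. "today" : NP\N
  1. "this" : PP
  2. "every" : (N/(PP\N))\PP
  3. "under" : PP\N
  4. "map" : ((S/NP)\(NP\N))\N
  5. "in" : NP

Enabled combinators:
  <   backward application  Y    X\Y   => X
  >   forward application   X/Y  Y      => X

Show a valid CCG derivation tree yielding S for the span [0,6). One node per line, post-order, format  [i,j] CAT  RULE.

[0,1] NP\N  lex  "today"
[1,2] PP  lex  "this"
[2,3] (N/(PP\N))\PP  lex  "every"
[1,3] N/(PP\N)  <  k=2
[3,4] PP\N  lex  "under"
[1,4] N  >  k=3
[4,5] ((S/NP)\(NP\N))\N  lex  "map"
[1,5] (S/NP)\(NP\N)  <  k=4
[0,5] S/NP  <  k=1
[5,6] NP  lex  "in"
[0,6] S  >  k=5

[0,6] S   >
  [0,5] S/NP   <
    [0,1] "today" : NP\N
    [1,5] (S/NP)\(NP\N)   <
      [1,4] N   >
        [1,3] N/(PP\N)   <
          [1,2] "this" : PP
          [2,3] "every" : (N/(PP\N))\PP
        [3,4] "under" : PP\N
      [4,5] "map" : ((S/NP)\(NP\N))\N
  [5,6] "in" : NP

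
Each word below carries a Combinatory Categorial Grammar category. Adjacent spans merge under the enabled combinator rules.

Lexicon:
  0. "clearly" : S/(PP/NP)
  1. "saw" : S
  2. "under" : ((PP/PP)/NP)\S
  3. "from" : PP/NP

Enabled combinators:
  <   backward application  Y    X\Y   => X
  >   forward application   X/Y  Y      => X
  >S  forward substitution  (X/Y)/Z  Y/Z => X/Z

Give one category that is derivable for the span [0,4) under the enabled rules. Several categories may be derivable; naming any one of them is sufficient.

[0,4] S   >
  [0,1] "clearly" : S/(PP/NP)
  [1,4] PP/NP   >S
    [1,3] (PP/PP)/NP   <
      [1,2] "saw" : S
      [2,3] "under" : ((PP/PP)/NP)\S
    [3,4] "from" : PP/NP

S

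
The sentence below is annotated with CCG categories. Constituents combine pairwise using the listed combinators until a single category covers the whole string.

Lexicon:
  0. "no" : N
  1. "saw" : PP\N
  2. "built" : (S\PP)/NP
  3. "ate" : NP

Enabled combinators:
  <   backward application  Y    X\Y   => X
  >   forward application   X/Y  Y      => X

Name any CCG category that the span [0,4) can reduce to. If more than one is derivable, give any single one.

[0,4] S   <
  [0,2] PP   <
    [0,1] "no" : N
    [1,2] "saw" : PP\N
  [2,4] S\PP   >
    [2,3] "built" : (S\PP)/NP
    [3,4] "ate" : NP

S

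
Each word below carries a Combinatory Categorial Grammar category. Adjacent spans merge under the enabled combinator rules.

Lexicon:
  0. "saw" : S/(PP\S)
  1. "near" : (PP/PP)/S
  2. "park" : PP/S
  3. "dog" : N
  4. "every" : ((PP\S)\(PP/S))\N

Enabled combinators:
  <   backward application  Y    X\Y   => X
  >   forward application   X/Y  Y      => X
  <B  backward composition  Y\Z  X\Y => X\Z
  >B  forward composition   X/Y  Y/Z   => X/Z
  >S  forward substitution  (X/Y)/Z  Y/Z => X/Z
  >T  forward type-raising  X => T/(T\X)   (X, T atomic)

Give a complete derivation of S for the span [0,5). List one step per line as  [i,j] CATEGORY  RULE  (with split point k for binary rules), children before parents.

[0,1] S/(PP\S)  lex  "saw"
[1,2] (PP/PP)/S  lex  "near"
[2,3] PP/S  lex  "park"
[1,3] PP/S  >S  k=2
[3,4] N  lex  "dog"
[4,5] ((PP\S)\(PP/S))\N  lex  "every"
[3,5] (PP\S)\(PP/S)  <  k=4
[1,5] PP\S  <  k=3
[0,5] S  >  k=1

[0,5] S   >
  [0,1] "saw" : S/(PP\S)
  [1,5] PP\S   <
    [1,3] PP/S   >S
      [1,2] "near" : (PP/PP)/S
      [2,3] "park" : PP/S
    [3,5] (PP\S)\(PP/S)   <
      [3,4] "dog" : N
      [4,5] "every" : ((PP\S)\(PP/S))\N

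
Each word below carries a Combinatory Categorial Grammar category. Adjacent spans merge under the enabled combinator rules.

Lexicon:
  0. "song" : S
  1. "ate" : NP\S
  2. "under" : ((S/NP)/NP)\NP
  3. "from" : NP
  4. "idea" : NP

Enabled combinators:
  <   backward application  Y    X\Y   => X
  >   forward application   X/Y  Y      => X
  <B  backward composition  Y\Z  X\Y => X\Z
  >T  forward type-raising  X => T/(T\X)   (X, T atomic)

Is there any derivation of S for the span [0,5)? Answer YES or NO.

[0,5] S   >
  [0,4] S/NP   >
    [0,3] (S/NP)/NP   <
      [0,2] NP   <
        [0,1] "song" : S
        [1,2] "ate" : NP\S
      [2,3] "under" : ((S/NP)/NP)\NP
    [3,4] "from" : NP
  [4,5] "idea" : NP

YES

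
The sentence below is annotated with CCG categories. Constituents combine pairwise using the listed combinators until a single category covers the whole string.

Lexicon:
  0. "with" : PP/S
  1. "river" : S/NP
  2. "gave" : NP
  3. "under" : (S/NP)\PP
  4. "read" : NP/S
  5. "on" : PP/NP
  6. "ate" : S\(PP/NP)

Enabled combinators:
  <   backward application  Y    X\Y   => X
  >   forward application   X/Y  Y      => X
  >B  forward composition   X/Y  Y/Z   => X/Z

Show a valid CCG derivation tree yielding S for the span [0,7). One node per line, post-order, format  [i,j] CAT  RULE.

[0,1] PP/S  lex  "with"
[1,2] S/NP  lex  "river"
[2,3] NP  lex  "gave"
[1,3] S  >  k=2
[0,3] PP  >  k=1
[3,4] (S/NP)\PP  lex  "under"
[0,4] S/NP  <  k=3
[4,5] NP/S  lex  "read"
[5,6] PP/NP  lex  "on"
[6,7] S\(PP/NP)  lex  "ate"
[5,7] S  <  k=6
[4,7] NP  >  k=5
[0,7] S  >  k=4

[0,7] S   >
  [0,4] S/NP   <
    [0,3] PP   >
      [0,1] "with" : PP/S
      [1,3] S   >
        [1,2] "river" : S/NP
        [2,3] "gave" : NP
    [3,4] "under" : (S/NP)\PP
  [4,7] NP   >
    [4,5] "read" : NP/S
    [5,7] S   <
      [5,6] "on" : PP/NP
      [6,7] "ate" : S\(PP/NP)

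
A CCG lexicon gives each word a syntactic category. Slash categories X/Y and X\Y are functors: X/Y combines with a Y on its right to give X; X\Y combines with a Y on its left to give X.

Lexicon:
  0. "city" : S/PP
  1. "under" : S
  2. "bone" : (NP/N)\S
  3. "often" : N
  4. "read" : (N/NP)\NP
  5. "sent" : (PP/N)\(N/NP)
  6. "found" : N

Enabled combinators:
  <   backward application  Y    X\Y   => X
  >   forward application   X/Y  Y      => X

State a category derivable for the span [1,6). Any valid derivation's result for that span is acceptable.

PP/N

[0,7] S   >
  [0,1] "city" : S/PP
  [1,7] PP   >
    [1,6] PP/N   <
      [1,5] N/NP   <
        [1,4] NP   >
          [1,3] NP/N   <
            [1,2] "under" : S
            [2,3] "bone" : (NP/N)\S
          [3,4] "often" : N
        [4,5] "read" : (N/NP)\NP
      [5,6] "sent" : (PP/N)\(N/NP)
    [6,7] "found" : N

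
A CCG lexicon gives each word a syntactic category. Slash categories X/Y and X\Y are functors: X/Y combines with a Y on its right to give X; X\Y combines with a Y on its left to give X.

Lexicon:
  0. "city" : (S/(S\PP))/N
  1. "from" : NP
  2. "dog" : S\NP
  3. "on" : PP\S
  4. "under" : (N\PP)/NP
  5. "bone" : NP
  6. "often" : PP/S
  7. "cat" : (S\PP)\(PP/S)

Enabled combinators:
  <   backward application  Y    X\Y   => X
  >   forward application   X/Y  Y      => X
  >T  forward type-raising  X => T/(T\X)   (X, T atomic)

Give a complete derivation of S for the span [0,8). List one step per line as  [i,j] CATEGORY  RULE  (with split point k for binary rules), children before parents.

[0,8] S   >
  [0,6] S/(S\PP)   >
    [0,1] "city" : (S/(S\PP))/N
    [1,6] N   <
      [1,4] PP   <
        [1,3] S   <
          [1,2] "from" : NP
          [2,3] "dog" : S\NP
        [3,4] "on" : PP\S
      [4,6] N\PP   >
        [4,5] "under" : (N\PP)/NP
        [5,6] "bone" : NP
  [6,8] S\PP   <
    [6,7] "often" : PP/S
    [7,8] "cat" : (S\PP)\(PP/S)

[0,1] (S/(S\PP))/N  lex  "city"
[1,2] NP  lex  "from"
[2,3] S\NP  lex  "dog"
[1,3] S  <  k=2
[3,4] PP\S  lex  "on"
[1,4] PP  <  k=3
[4,5] (N\PP)/NP  lex  "under"
[5,6] NP  lex  "bone"
[4,6] N\PP  >  k=5
[1,6] N  <  k=4
[0,6] S/(S\PP)  >  k=1
[6,7] PP/S  lex  "often"
[7,8] (S\PP)\(PP/S)  lex  "cat"
[6,8] S\PP  <  k=7
[0,8] S  >  k=6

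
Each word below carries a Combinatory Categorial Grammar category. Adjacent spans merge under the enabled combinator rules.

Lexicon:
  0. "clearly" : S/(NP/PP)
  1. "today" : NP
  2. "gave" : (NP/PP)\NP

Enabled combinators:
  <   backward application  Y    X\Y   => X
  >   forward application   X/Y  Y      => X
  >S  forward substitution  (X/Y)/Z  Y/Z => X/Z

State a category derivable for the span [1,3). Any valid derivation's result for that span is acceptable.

NP/PP

[0,3] S   >
  [0,1] "clearly" : S/(NP/PP)
  [1,3] NP/PP   <
    [1,2] "today" : NP
    [2,3] "gave" : (NP/PP)\NP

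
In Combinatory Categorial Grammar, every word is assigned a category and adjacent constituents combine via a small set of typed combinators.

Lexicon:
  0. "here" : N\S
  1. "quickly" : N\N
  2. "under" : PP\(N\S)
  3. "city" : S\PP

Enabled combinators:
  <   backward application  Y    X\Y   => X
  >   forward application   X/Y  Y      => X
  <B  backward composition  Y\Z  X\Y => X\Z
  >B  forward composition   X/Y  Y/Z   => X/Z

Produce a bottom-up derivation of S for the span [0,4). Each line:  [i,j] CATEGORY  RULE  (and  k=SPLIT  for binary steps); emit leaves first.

[0,1] N\S  lex  "here"
[1,2] N\N  lex  "quickly"
[0,2] N\S  <B  k=1
[2,3] PP\(N\S)  lex  "under"
[0,3] PP  <  k=2
[3,4] S\PP  lex  "city"
[0,4] S  <  k=3

[0,4] S   <
  [0,3] PP   <
    [0,2] N\S   <B
      [0,1] "here" : N\S
      [1,2] "quickly" : N\N
    [2,3] "under" : PP\(N\S)
  [3,4] "city" : S\PP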